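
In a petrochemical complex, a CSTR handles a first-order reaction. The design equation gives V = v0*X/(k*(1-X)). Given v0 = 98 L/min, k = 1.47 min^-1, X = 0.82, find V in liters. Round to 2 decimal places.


V = v0 * X / (k * (1 - X))
V = 98 * 0.82 / (1.47 * (1 - 0.82))
V = 80.36 / (1.47 * 0.18)
V = 80.36 / 0.2646
V = 303.70 L


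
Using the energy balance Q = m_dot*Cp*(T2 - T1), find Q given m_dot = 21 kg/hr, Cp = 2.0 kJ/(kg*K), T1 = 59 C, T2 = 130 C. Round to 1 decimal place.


Q = m_dot * Cp * (T2 - T1)
Q = 21 * 2.0 * (130 - 59)
Q = 21 * 2.0 * 71
Q = 2982.0 kJ/hr


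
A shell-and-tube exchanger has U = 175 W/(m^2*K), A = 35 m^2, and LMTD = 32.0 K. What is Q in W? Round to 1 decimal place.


Q = U * A * LMTD
Q = 175 * 35 * 32.0
Q = 196000.0 W


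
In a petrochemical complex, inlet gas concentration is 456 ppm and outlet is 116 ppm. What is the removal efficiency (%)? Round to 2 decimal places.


Efficiency = (G_in - G_out) / G_in * 100%
Efficiency = (456 - 116) / 456 * 100
Efficiency = 340 / 456 * 100
Efficiency = 74.56%


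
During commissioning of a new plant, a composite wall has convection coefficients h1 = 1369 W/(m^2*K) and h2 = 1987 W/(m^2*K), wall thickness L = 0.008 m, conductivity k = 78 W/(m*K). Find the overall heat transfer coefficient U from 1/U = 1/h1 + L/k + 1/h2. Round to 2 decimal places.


1/U = 1/h1 + L/k + 1/h2
1/U = 1/1369 + 0.008/78 + 1/1987
1/U = 0.0007304602 + 0.0001025641 + 0.0005032713
1/U = 0.0013362956
U = 748.34 W/(m^2*K)


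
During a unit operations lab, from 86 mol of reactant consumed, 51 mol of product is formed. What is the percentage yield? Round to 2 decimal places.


Yield = (moles product / moles consumed) * 100%
Yield = (51 / 86) * 100
Yield = 0.593 * 100
Yield = 59.30%


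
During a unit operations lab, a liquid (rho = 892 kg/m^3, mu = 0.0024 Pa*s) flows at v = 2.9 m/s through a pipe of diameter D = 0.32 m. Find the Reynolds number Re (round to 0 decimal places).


Re = rho * v * D / mu
Re = 892 * 2.9 * 0.32 / 0.0024
Re = 827.776 / 0.0024
Re = 344907


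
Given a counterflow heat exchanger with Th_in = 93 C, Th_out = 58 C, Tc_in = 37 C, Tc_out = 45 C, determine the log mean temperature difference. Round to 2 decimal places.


dT1 = Th_in - Tc_out = 93 - 45 = 48
dT2 = Th_out - Tc_in = 58 - 37 = 21
LMTD = (dT1 - dT2) / ln(dT1/dT2)
LMTD = (48 - 21) / ln(48/21)
LMTD = 32.66 K


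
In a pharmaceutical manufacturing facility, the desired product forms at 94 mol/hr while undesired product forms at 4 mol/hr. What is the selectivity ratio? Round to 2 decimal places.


S = desired product rate / undesired product rate
S = 94 / 4
S = 23.50


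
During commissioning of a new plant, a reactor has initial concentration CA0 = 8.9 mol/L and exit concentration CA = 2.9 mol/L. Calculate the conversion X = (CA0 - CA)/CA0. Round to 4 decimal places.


X = (CA0 - CA) / CA0
X = (8.9 - 2.9) / 8.9
X = 6.0 / 8.9
X = 0.6742


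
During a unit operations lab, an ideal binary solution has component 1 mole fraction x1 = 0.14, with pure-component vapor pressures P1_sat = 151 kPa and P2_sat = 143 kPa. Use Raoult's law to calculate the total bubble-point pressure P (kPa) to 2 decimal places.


P = x1*P1_sat + x2*P2_sat
x2 = 1 - x1 = 1 - 0.14 = 0.86
P = 0.14*151 + 0.86*143
P = 21.14 + 122.98
P = 144.12 kPa


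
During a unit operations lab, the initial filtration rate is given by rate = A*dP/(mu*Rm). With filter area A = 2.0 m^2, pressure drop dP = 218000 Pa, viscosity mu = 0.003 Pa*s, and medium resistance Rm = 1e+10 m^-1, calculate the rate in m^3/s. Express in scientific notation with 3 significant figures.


rate = A * dP / (mu * Rm)
rate = 2.0 * 218000 / (0.003 * 1e+10)
rate = 436000.0 / 3.000e+07
rate = 1.45e-02 m^3/s


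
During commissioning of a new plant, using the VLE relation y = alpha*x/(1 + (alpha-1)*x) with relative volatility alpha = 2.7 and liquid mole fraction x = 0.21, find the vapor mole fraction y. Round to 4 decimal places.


y = alpha*x / (1 + (alpha-1)*x)
y = 2.7*0.21 / (1 + (2.7-1)*0.21)
y = 0.567 / (1 + 0.357)
y = 0.567 / 1.357
y = 0.4178


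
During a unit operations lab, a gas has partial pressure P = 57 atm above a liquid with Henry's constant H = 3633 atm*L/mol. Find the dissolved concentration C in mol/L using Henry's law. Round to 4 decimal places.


C = P / H
C = 57 / 3633
C = 0.0157 mol/L


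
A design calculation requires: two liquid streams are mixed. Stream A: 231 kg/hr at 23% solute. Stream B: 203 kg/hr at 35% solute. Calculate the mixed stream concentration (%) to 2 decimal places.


Mass balance on solute: F1*x1 + F2*x2 = F3*x3
F3 = F1 + F2 = 231 + 203 = 434 kg/hr
x3 = (F1*x1 + F2*x2)/F3
x3 = (231*0.23 + 203*0.35) / 434
x3 = 28.61%


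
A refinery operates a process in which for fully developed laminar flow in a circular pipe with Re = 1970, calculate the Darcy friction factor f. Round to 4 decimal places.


f = 64 / Re
f = 64 / 1970
f = 0.0325


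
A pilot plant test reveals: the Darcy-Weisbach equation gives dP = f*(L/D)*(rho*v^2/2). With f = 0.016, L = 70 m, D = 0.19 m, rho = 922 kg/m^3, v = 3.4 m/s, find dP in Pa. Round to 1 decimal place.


dP = f * (L/D) * (rho*v^2/2)
dP = 0.016 * (70/0.19) * (922*3.4^2/2)
L/D = 368.42105263
rho*v^2/2 = 922*11.56/2 = 5329.16
dP = 0.016 * 368.42105263 * 5329.16
dP = 31414.0 Pa


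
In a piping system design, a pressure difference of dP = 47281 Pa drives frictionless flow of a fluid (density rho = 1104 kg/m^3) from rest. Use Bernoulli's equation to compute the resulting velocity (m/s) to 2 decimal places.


v = sqrt(2*dP/rho)
v = sqrt(2*47281/1104)
v = sqrt(85.653986)
v = 9.25 m/s


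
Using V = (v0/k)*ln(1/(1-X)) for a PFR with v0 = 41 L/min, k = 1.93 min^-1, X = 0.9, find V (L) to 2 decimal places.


V = (v0/k) * ln(1/(1-X))
V = (41/1.93) * ln(1/(1-0.9))
V = 21.243523 * ln(10.0)
V = 21.243523 * 2.302585
V = 48.92 L


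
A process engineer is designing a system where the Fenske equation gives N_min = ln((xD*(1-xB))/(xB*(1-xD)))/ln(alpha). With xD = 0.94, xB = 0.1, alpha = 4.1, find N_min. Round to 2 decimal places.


N_min = ln((xD*(1-xB))/(xB*(1-xD))) / ln(alpha)
Numerator inside ln: 0.846 / 0.006 = 141.0
ln(141.0) = 4.94876
ln(alpha) = ln(4.1) = 1.410987
N_min = 4.94876 / 1.410987 = 3.51


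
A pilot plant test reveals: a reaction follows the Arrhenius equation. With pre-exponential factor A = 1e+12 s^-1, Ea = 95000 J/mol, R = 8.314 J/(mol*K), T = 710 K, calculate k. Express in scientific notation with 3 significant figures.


k = A * exp(-Ea/(R*T))
k = 1e+12 * exp(-95000 / (8.314 * 710))
k = 1e+12 * exp(-16.093675)
k = 1.02e+05


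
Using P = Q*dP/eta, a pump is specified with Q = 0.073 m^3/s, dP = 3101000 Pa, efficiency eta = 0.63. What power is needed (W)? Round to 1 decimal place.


P = Q * dP / eta
P = 0.073 * 3101000 / 0.63
P = 226373.0 / 0.63
P = 359322.2 W


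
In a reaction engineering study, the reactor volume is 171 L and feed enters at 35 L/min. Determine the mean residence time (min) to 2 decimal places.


tau = V / v0
tau = 171 / 35
tau = 4.89 min


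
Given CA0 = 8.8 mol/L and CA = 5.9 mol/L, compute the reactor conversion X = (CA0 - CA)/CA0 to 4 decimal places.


X = (CA0 - CA) / CA0
X = (8.8 - 5.9) / 8.8
X = 2.9 / 8.8
X = 0.3295


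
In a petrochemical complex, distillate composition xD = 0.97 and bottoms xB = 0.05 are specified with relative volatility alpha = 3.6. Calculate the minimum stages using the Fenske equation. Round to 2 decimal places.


N_min = ln((xD*(1-xB))/(xB*(1-xD))) / ln(alpha)
Numerator inside ln: 0.9215 / 0.0015 = 614.333333
ln(614.333333) = 6.420538
ln(alpha) = ln(3.6) = 1.280934
N_min = 6.420538 / 1.280934 = 5.01


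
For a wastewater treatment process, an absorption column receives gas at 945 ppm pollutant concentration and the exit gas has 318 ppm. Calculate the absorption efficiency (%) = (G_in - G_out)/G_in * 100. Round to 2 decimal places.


Efficiency = (G_in - G_out) / G_in * 100%
Efficiency = (945 - 318) / 945 * 100
Efficiency = 627 / 945 * 100
Efficiency = 66.35%


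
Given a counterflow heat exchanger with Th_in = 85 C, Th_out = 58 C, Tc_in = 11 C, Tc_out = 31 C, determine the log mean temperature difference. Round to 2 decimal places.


dT1 = Th_in - Tc_out = 85 - 31 = 54
dT2 = Th_out - Tc_in = 58 - 11 = 47
LMTD = (dT1 - dT2) / ln(dT1/dT2)
LMTD = (54 - 47) / ln(54/47)
LMTD = 50.42 K


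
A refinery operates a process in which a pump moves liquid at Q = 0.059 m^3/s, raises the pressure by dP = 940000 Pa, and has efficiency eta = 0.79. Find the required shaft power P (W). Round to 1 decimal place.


P = Q * dP / eta
P = 0.059 * 940000 / 0.79
P = 55460.0 / 0.79
P = 70202.5 W


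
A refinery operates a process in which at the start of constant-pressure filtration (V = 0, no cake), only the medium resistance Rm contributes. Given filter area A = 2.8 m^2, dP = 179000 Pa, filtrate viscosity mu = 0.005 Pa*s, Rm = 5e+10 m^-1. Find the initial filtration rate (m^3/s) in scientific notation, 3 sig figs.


rate = A * dP / (mu * Rm)
rate = 2.8 * 179000 / (0.005 * 5e+10)
rate = 501200.0 / 2.500e+08
rate = 2.00e-03 m^3/s


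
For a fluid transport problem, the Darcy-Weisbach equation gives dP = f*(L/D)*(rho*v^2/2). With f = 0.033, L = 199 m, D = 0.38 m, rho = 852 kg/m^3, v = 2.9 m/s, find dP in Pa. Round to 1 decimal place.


dP = f * (L/D) * (rho*v^2/2)
dP = 0.033 * (199/0.38) * (852*2.9^2/2)
L/D = 523.68421053
rho*v^2/2 = 852*8.41/2 = 3582.66
dP = 0.033 * 523.68421053 * 3582.66
dP = 61914.0 Pa


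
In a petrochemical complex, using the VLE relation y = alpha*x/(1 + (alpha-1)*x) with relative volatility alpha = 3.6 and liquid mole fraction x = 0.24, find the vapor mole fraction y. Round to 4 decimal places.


y = alpha*x / (1 + (alpha-1)*x)
y = 3.6*0.24 / (1 + (3.6-1)*0.24)
y = 0.864 / (1 + 0.624)
y = 0.864 / 1.624
y = 0.5320


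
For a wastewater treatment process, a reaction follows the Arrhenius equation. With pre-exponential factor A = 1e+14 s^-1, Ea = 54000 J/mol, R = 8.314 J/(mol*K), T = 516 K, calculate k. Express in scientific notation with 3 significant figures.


k = A * exp(-Ea/(R*T))
k = 1e+14 * exp(-54000 / (8.314 * 516))
k = 1e+14 * exp(-12.587342)
k = 3.41e+08


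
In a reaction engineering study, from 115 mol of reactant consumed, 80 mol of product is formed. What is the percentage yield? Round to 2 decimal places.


Yield = (moles product / moles consumed) * 100%
Yield = (80 / 115) * 100
Yield = 0.6957 * 100
Yield = 69.57%


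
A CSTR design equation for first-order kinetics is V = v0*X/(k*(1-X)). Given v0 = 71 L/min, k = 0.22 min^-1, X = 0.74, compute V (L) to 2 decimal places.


V = v0 * X / (k * (1 - X))
V = 71 * 0.74 / (0.22 * (1 - 0.74))
V = 52.54 / (0.22 * 0.26)
V = 52.54 / 0.0572
V = 918.53 L


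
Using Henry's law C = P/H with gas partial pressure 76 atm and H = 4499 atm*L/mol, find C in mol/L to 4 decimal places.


C = P / H
C = 76 / 4499
C = 0.0169 mol/L


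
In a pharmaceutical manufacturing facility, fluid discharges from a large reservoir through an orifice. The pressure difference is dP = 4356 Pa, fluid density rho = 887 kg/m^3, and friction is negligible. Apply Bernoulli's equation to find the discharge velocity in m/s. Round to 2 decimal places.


v = sqrt(2*dP/rho)
v = sqrt(2*4356/887)
v = sqrt(9.821871)
v = 3.13 m/s


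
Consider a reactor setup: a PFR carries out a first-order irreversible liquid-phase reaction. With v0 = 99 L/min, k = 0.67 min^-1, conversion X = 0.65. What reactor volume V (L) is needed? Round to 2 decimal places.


V = (v0/k) * ln(1/(1-X))
V = (99/0.67) * ln(1/(1-0.65))
V = 147.761194 * ln(2.857143)
V = 147.761194 * 1.049822
V = 155.12 L


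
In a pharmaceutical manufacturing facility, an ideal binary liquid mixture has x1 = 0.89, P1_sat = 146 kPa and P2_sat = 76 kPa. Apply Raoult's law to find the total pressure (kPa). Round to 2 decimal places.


P = x1*P1_sat + x2*P2_sat
x2 = 1 - x1 = 1 - 0.89 = 0.11
P = 0.89*146 + 0.11*76
P = 129.94 + 8.36
P = 138.30 kPa


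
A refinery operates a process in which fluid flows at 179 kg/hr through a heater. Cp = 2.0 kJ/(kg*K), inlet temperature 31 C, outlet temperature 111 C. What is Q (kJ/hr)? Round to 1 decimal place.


Q = m_dot * Cp * (T2 - T1)
Q = 179 * 2.0 * (111 - 31)
Q = 179 * 2.0 * 80
Q = 28640.0 kJ/hr


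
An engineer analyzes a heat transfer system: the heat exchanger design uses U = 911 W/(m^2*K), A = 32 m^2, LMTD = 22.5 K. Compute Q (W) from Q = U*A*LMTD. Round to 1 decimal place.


Q = U * A * LMTD
Q = 911 * 32 * 22.5
Q = 655920.0 W


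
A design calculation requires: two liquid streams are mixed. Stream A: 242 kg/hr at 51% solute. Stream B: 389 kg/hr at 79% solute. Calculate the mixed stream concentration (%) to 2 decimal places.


Mass balance on solute: F1*x1 + F2*x2 = F3*x3
F3 = F1 + F2 = 242 + 389 = 631 kg/hr
x3 = (F1*x1 + F2*x2)/F3
x3 = (242*0.51 + 389*0.79) / 631
x3 = 68.26%


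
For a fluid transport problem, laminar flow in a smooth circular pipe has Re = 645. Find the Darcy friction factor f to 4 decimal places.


f = 64 / Re
f = 64 / 645
f = 0.0992


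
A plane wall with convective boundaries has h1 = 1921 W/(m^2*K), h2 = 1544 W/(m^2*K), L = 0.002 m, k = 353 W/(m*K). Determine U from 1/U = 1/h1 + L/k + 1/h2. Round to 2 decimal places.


1/U = 1/h1 + L/k + 1/h2
1/U = 1/1921 + 0.002/353 + 1/1544
1/U = 0.0005205622 + 5.6657e-06 + 0.0006476684
1/U = 0.0011738963
U = 851.86 W/(m^2*K)


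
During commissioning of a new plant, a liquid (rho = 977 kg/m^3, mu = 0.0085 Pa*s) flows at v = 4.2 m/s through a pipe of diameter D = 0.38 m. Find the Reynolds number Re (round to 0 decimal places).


Re = rho * v * D / mu
Re = 977 * 4.2 * 0.38 / 0.0085
Re = 1559.292 / 0.0085
Re = 183446


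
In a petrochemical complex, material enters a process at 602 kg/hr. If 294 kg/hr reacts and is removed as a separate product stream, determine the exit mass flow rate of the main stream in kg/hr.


Steady-state mass balance on the main outlet: F_out = F_in - F_removed
F_out = 602 - 294
F_out = 308 kg/hr


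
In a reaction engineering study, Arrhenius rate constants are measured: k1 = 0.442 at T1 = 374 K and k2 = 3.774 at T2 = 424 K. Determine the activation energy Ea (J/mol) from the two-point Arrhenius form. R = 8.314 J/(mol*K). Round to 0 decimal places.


Ea = R * ln(k2/k1) / (1/T1 - 1/T2)
ln(k2/k1) = ln(3.774/0.442) = 2.1445808
1/T1 - 1/T2 = 1/374 - 1/424 = 0.000315306225
Ea = 8.314 * 2.1445808 / 0.000315306225
Ea = 56548 J/mol


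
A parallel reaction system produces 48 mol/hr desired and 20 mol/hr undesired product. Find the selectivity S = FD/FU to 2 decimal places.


S = desired product rate / undesired product rate
S = 48 / 20
S = 2.40


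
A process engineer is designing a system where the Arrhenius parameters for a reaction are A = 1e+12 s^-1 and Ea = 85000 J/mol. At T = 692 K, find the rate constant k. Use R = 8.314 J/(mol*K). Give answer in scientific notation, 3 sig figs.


k = A * exp(-Ea/(R*T))
k = 1e+12 * exp(-85000 / (8.314 * 692))
k = 1e+12 * exp(-14.77416)
k = 3.83e+05


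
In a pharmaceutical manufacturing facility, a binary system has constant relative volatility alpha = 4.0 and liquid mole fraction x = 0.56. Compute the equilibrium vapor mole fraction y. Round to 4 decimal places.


y = alpha*x / (1 + (alpha-1)*x)
y = 4.0*0.56 / (1 + (4.0-1)*0.56)
y = 2.24 / (1 + 1.68)
y = 2.24 / 2.68
y = 0.8358


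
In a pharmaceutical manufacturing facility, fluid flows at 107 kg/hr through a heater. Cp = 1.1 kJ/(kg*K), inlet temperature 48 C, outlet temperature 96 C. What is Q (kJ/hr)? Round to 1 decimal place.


Q = m_dot * Cp * (T2 - T1)
Q = 107 * 1.1 * (96 - 48)
Q = 107 * 1.1 * 48
Q = 5649.6 kJ/hr


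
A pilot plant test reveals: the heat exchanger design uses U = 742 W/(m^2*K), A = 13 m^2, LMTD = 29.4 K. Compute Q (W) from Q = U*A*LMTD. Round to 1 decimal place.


Q = U * A * LMTD
Q = 742 * 13 * 29.4
Q = 283592.4 W


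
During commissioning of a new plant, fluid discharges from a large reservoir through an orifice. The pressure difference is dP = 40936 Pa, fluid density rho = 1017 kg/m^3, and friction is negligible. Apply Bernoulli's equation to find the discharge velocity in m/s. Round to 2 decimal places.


v = sqrt(2*dP/rho)
v = sqrt(2*40936/1017)
v = sqrt(80.503441)
v = 8.97 m/s


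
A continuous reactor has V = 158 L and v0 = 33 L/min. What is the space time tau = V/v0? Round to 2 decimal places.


tau = V / v0
tau = 158 / 33
tau = 4.79 min


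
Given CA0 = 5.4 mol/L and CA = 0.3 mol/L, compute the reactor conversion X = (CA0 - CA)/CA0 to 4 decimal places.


X = (CA0 - CA) / CA0
X = (5.4 - 0.3) / 5.4
X = 5.1 / 5.4
X = 0.9444


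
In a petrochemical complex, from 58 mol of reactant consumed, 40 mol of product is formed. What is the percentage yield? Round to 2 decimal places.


Yield = (moles product / moles consumed) * 100%
Yield = (40 / 58) * 100
Yield = 0.6897 * 100
Yield = 68.97%


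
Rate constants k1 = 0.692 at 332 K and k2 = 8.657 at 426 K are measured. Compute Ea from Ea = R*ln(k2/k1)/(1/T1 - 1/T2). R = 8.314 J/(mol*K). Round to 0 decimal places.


Ea = R * ln(k2/k1) / (1/T1 - 1/T2)
ln(k2/k1) = ln(8.657/0.692) = 2.5265376
1/T1 - 1/T2 = 1/332 - 1/426 = 0.000664630352
Ea = 8.314 * 2.5265376 / 0.000664630352
Ea = 31605 J/mol


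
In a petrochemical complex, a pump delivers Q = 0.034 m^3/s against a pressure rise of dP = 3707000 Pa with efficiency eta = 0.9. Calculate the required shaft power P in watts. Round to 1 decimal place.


P = Q * dP / eta
P = 0.034 * 3707000 / 0.9
P = 126038.0 / 0.9
P = 140042.2 W


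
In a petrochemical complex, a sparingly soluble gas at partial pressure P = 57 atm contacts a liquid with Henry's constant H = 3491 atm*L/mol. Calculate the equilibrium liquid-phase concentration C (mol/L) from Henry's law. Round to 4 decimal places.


C = P / H
C = 57 / 3491
C = 0.0163 mol/L


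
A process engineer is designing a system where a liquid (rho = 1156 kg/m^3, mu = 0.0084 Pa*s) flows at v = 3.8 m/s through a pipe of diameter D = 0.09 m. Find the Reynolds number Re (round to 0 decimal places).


Re = rho * v * D / mu
Re = 1156 * 3.8 * 0.09 / 0.0084
Re = 395.352 / 0.0084
Re = 47066


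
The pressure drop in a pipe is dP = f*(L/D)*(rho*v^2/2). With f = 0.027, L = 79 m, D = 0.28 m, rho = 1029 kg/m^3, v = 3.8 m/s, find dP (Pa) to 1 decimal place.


dP = f * (L/D) * (rho*v^2/2)
dP = 0.027 * (79/0.28) * (1029*3.8^2/2)
L/D = 282.14285714
rho*v^2/2 = 1029*14.44/2 = 7429.38
dP = 0.027 * 282.14285714 * 7429.38
dP = 56596.0 Pa


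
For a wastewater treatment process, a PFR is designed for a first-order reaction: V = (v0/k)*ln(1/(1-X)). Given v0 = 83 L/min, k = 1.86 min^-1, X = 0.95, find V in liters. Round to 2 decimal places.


V = (v0/k) * ln(1/(1-X))
V = (83/1.86) * ln(1/(1-0.95))
V = 44.623656 * ln(20.0)
V = 44.623656 * 2.995732
V = 133.68 L


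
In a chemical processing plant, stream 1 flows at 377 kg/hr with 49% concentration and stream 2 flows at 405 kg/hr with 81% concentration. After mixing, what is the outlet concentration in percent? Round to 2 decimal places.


Mass balance on solute: F1*x1 + F2*x2 = F3*x3
F3 = F1 + F2 = 377 + 405 = 782 kg/hr
x3 = (F1*x1 + F2*x2)/F3
x3 = (377*0.49 + 405*0.81) / 782
x3 = 65.57%


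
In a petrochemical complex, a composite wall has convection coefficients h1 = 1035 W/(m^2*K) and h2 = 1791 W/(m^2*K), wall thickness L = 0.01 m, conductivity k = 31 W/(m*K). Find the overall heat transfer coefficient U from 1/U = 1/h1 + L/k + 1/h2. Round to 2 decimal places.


1/U = 1/h1 + L/k + 1/h2
1/U = 1/1035 + 0.01/31 + 1/1791
1/U = 0.0009661836 + 0.0003225806 + 0.0005583473
1/U = 0.0018471115
U = 541.39 W/(m^2*K)


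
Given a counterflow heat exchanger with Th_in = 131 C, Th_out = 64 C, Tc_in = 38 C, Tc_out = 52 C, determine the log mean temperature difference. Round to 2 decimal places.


dT1 = Th_in - Tc_out = 131 - 52 = 79
dT2 = Th_out - Tc_in = 64 - 38 = 26
LMTD = (dT1 - dT2) / ln(dT1/dT2)
LMTD = (79 - 26) / ln(79/26)
LMTD = 47.69 K


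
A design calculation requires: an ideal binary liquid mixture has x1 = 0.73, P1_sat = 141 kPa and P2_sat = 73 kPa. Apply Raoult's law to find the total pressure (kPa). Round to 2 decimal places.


P = x1*P1_sat + x2*P2_sat
x2 = 1 - x1 = 1 - 0.73 = 0.27
P = 0.73*141 + 0.27*73
P = 102.93 + 19.71
P = 122.64 kPa


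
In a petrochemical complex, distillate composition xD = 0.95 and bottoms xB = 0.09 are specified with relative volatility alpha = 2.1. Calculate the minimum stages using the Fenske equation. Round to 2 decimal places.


N_min = ln((xD*(1-xB))/(xB*(1-xD))) / ln(alpha)
Numerator inside ln: 0.8645 / 0.0045 = 192.111111
ln(192.111111) = 5.258074
ln(alpha) = ln(2.1) = 0.741937
N_min = 5.258074 / 0.741937 = 7.09


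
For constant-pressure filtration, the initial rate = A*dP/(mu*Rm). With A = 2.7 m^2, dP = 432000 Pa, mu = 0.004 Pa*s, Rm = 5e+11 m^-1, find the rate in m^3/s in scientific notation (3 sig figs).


rate = A * dP / (mu * Rm)
rate = 2.7 * 432000 / (0.004 * 5e+11)
rate = 1166400.0 / 2.000e+09
rate = 5.83e-04 m^3/s


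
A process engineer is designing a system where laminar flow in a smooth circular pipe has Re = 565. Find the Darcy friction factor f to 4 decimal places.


f = 64 / Re
f = 64 / 565
f = 0.1133


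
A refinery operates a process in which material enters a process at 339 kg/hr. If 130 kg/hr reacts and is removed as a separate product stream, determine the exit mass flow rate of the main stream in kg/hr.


Steady-state mass balance on the main outlet: F_out = F_in - F_removed
F_out = 339 - 130
F_out = 209 kg/hr


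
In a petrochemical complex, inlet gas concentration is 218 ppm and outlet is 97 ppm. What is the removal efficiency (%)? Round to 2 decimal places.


Efficiency = (G_in - G_out) / G_in * 100%
Efficiency = (218 - 97) / 218 * 100
Efficiency = 121 / 218 * 100
Efficiency = 55.50%


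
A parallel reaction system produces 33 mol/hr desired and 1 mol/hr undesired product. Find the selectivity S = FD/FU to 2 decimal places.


S = desired product rate / undesired product rate
S = 33 / 1
S = 33.00


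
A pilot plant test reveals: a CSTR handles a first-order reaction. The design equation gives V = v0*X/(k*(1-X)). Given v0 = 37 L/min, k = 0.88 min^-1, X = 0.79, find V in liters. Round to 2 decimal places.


V = v0 * X / (k * (1 - X))
V = 37 * 0.79 / (0.88 * (1 - 0.79))
V = 29.23 / (0.88 * 0.21)
V = 29.23 / 0.1848
V = 158.17 L


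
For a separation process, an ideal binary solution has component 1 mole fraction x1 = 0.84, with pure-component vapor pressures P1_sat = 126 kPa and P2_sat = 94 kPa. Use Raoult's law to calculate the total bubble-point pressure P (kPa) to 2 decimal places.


P = x1*P1_sat + x2*P2_sat
x2 = 1 - x1 = 1 - 0.84 = 0.16
P = 0.84*126 + 0.16*94
P = 105.84 + 15.04
P = 120.88 kPa


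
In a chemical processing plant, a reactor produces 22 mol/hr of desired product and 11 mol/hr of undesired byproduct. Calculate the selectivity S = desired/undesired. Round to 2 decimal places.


S = desired product rate / undesired product rate
S = 22 / 11
S = 2.00


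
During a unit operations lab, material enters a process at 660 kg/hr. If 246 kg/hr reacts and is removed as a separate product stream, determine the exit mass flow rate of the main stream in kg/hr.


Steady-state mass balance on the main outlet: F_out = F_in - F_removed
F_out = 660 - 246
F_out = 414 kg/hr


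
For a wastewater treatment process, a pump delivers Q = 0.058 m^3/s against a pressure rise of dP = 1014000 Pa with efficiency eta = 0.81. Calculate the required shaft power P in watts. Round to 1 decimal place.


P = Q * dP / eta
P = 0.058 * 1014000 / 0.81
P = 58812.0 / 0.81
P = 72607.4 W


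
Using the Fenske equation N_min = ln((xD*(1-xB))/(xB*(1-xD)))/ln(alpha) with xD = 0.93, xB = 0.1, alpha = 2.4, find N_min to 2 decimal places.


N_min = ln((xD*(1-xB))/(xB*(1-xD))) / ln(alpha)
Numerator inside ln: 0.837 / 0.007 = 119.571429
ln(119.571429) = 4.783914
ln(alpha) = ln(2.4) = 0.875469
N_min = 4.783914 / 0.875469 = 5.46


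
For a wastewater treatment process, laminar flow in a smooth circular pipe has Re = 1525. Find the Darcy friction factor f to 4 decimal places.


f = 64 / Re
f = 64 / 1525
f = 0.0420


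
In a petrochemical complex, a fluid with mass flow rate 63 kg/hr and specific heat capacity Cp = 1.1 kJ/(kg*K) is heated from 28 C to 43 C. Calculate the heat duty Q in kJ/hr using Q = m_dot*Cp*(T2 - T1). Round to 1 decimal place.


Q = m_dot * Cp * (T2 - T1)
Q = 63 * 1.1 * (43 - 28)
Q = 63 * 1.1 * 15
Q = 1039.5 kJ/hr


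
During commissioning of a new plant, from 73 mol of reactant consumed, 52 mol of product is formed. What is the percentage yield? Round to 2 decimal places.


Yield = (moles product / moles consumed) * 100%
Yield = (52 / 73) * 100
Yield = 0.7123 * 100
Yield = 71.23%


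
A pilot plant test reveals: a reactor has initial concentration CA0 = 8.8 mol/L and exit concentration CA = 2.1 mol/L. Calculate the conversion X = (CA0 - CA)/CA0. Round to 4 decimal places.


X = (CA0 - CA) / CA0
X = (8.8 - 2.1) / 8.8
X = 6.7 / 8.8
X = 0.7614


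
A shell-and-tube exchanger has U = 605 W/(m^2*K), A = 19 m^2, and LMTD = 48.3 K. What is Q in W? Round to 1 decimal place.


Q = U * A * LMTD
Q = 605 * 19 * 48.3
Q = 555208.5 W


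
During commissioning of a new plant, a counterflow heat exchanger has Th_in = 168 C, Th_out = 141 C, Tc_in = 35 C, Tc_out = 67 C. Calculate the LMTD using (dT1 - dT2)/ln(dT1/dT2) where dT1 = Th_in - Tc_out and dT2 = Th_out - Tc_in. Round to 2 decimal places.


dT1 = Th_in - Tc_out = 168 - 67 = 101
dT2 = Th_out - Tc_in = 141 - 35 = 106
LMTD = (dT1 - dT2) / ln(dT1/dT2)
LMTD = (101 - 106) / ln(101/106)
LMTD = 103.48 K


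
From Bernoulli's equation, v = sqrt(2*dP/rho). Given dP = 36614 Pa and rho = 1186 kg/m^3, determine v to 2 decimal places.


v = sqrt(2*dP/rho)
v = sqrt(2*36614/1186)
v = sqrt(61.743676)
v = 7.86 m/s


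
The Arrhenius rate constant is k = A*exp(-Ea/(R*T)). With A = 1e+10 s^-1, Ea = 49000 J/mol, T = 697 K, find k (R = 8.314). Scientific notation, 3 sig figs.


k = A * exp(-Ea/(R*T))
k = 1e+10 * exp(-49000 / (8.314 * 697))
k = 1e+10 * exp(-8.455772)
k = 2.13e+06


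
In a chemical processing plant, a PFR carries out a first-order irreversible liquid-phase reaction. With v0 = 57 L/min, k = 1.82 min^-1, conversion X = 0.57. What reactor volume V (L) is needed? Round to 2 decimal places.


V = (v0/k) * ln(1/(1-X))
V = (57/1.82) * ln(1/(1-0.57))
V = 31.318681 * ln(2.325581)
V = 31.318681 * 0.84397
V = 26.43 L


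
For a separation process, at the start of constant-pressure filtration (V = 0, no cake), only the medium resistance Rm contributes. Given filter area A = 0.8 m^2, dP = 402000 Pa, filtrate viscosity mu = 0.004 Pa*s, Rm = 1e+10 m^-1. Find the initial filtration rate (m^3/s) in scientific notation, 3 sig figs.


rate = A * dP / (mu * Rm)
rate = 0.8 * 402000 / (0.004 * 1e+10)
rate = 321600.0 / 4.000e+07
rate = 8.04e-03 m^3/s


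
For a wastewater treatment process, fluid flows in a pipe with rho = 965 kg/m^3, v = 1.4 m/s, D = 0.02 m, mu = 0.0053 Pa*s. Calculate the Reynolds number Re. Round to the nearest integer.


Re = rho * v * D / mu
Re = 965 * 1.4 * 0.02 / 0.0053
Re = 27.02 / 0.0053
Re = 5098


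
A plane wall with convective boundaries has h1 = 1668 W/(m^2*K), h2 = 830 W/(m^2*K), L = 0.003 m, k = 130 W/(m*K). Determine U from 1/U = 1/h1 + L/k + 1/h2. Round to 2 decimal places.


1/U = 1/h1 + L/k + 1/h2
1/U = 1/1668 + 0.003/130 + 1/830
1/U = 0.0005995204 + 2.30769e-05 + 0.0012048193
1/U = 0.0018274166
U = 547.22 W/(m^2*K)


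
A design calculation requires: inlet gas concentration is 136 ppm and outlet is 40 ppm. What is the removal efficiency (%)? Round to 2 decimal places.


Efficiency = (G_in - G_out) / G_in * 100%
Efficiency = (136 - 40) / 136 * 100
Efficiency = 96 / 136 * 100
Efficiency = 70.59%


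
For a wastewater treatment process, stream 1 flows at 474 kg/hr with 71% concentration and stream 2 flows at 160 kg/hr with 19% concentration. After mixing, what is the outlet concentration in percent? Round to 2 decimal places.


Mass balance on solute: F1*x1 + F2*x2 = F3*x3
F3 = F1 + F2 = 474 + 160 = 634 kg/hr
x3 = (F1*x1 + F2*x2)/F3
x3 = (474*0.71 + 160*0.19) / 634
x3 = 57.88%


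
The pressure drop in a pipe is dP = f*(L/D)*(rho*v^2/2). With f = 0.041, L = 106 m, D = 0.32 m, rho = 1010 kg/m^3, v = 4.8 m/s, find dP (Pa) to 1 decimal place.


dP = f * (L/D) * (rho*v^2/2)
dP = 0.041 * (106/0.32) * (1010*4.8^2/2)
L/D = 331.25
rho*v^2/2 = 1010*23.04/2 = 11635.2
dP = 0.041 * 331.25 * 11635.2
dP = 158020.6 Pa


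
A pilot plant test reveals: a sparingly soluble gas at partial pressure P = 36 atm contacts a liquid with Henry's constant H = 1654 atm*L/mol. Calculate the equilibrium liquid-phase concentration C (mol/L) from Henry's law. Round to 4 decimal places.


C = P / H
C = 36 / 1654
C = 0.0218 mol/L


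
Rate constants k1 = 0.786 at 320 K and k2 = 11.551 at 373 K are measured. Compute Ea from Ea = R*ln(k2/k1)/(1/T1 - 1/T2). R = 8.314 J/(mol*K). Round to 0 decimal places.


Ea = R * ln(k2/k1) / (1/T1 - 1/T2)
ln(k2/k1) = ln(11.551/0.786) = 2.6875705
1/T1 - 1/T2 = 1/320 - 1/373 = 0.000444034853
Ea = 8.314 * 2.6875705 / 0.000444034853
Ea = 50321 J/mol


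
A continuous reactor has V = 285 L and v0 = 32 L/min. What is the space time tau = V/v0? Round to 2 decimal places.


tau = V / v0
tau = 285 / 32
tau = 8.91 min


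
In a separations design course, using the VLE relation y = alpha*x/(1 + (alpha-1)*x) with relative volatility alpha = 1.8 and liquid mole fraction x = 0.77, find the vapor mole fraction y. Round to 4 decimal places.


y = alpha*x / (1 + (alpha-1)*x)
y = 1.8*0.77 / (1 + (1.8-1)*0.77)
y = 1.386 / (1 + 0.616)
y = 1.386 / 1.616
y = 0.8577


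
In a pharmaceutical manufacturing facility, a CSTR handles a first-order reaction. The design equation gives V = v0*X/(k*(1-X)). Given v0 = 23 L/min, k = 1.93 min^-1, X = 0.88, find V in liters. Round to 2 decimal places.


V = v0 * X / (k * (1 - X))
V = 23 * 0.88 / (1.93 * (1 - 0.88))
V = 20.24 / (1.93 * 0.12)
V = 20.24 / 0.2316
V = 87.39 L


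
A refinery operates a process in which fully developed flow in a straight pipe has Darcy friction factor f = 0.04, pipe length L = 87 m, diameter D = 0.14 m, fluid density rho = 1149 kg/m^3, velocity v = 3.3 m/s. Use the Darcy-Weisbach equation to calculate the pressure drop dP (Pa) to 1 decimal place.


dP = f * (L/D) * (rho*v^2/2)
dP = 0.04 * (87/0.14) * (1149*3.3^2/2)
L/D = 621.42857143
rho*v^2/2 = 1149*10.89/2 = 6256.305
dP = 0.04 * 621.42857143 * 6256.305
dP = 155513.9 Pa


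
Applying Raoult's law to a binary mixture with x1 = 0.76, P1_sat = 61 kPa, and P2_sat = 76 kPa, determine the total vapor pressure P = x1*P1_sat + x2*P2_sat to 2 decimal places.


P = x1*P1_sat + x2*P2_sat
x2 = 1 - x1 = 1 - 0.76 = 0.24
P = 0.76*61 + 0.24*76
P = 46.36 + 18.24
P = 64.60 kPa


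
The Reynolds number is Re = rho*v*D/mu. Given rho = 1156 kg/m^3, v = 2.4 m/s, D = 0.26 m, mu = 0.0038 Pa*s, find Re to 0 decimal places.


Re = rho * v * D / mu
Re = 1156 * 2.4 * 0.26 / 0.0038
Re = 721.344 / 0.0038
Re = 189827


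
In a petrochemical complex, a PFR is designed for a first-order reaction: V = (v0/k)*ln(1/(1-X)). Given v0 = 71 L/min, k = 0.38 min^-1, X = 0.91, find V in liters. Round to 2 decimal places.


V = (v0/k) * ln(1/(1-X))
V = (71/0.38) * ln(1/(1-0.91))
V = 186.842105 * ln(11.111111)
V = 186.842105 * 2.407946
V = 449.91 L


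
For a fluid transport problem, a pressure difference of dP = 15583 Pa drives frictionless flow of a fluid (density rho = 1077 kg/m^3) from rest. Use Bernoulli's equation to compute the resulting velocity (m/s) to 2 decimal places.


v = sqrt(2*dP/rho)
v = sqrt(2*15583/1077)
v = sqrt(28.93779)
v = 5.38 m/s


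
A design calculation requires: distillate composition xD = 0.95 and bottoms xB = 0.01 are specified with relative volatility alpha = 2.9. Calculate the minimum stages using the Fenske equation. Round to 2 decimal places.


N_min = ln((xD*(1-xB))/(xB*(1-xD))) / ln(alpha)
Numerator inside ln: 0.9405 / 0.0005 = 1881.0
ln(1881.0) = 7.539559
ln(alpha) = ln(2.9) = 1.064711
N_min = 7.539559 / 1.064711 = 7.08


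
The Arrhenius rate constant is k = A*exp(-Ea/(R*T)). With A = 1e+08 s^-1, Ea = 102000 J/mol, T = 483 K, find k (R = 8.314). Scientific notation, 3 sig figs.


k = A * exp(-Ea/(R*T))
k = 1e+08 * exp(-102000 / (8.314 * 483))
k = 1e+08 * exp(-25.400544)
k = 9.30e-04


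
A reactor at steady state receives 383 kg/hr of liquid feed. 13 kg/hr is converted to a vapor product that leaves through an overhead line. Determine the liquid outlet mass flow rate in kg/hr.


Steady-state mass balance on the main outlet: F_out = F_in - F_removed
F_out = 383 - 13
F_out = 370 kg/hr


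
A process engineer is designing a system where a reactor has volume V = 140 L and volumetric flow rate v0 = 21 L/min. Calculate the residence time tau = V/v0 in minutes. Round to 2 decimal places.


tau = V / v0
tau = 140 / 21
tau = 6.67 min


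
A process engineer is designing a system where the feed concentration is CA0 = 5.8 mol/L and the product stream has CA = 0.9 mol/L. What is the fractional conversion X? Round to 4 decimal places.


X = (CA0 - CA) / CA0
X = (5.8 - 0.9) / 5.8
X = 4.9 / 5.8
X = 0.8448


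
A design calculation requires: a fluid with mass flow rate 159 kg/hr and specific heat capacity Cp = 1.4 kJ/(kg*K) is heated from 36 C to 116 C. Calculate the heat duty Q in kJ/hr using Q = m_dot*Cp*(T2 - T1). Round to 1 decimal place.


Q = m_dot * Cp * (T2 - T1)
Q = 159 * 1.4 * (116 - 36)
Q = 159 * 1.4 * 80
Q = 17808.0 kJ/hr


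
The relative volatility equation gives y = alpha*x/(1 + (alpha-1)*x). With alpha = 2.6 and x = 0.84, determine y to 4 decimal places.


y = alpha*x / (1 + (alpha-1)*x)
y = 2.6*0.84 / (1 + (2.6-1)*0.84)
y = 2.184 / (1 + 1.344)
y = 2.184 / 2.344
y = 0.9317


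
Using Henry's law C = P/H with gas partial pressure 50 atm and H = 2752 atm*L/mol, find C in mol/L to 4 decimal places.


C = P / H
C = 50 / 2752
C = 0.0182 mol/L


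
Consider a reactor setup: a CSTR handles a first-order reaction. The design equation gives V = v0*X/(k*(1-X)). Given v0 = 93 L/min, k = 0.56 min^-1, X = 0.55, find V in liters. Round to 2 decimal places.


V = v0 * X / (k * (1 - X))
V = 93 * 0.55 / (0.56 * (1 - 0.55))
V = 51.15 / (0.56 * 0.45)
V = 51.15 / 0.252
V = 202.98 L


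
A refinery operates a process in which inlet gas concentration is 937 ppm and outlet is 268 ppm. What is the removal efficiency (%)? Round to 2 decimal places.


Efficiency = (G_in - G_out) / G_in * 100%
Efficiency = (937 - 268) / 937 * 100
Efficiency = 669 / 937 * 100
Efficiency = 71.40%


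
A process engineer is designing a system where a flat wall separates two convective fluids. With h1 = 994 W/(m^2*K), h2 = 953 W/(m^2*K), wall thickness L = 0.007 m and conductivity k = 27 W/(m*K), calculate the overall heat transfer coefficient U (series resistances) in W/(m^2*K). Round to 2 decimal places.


1/U = 1/h1 + L/k + 1/h2
1/U = 1/994 + 0.007/27 + 1/953
1/U = 0.0010060362 + 0.0002592593 + 0.0010493179
1/U = 0.0023146134
U = 432.04 W/(m^2*K)


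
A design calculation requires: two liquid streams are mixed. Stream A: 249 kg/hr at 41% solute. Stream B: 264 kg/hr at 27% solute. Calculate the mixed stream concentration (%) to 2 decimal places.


Mass balance on solute: F1*x1 + F2*x2 = F3*x3
F3 = F1 + F2 = 249 + 264 = 513 kg/hr
x3 = (F1*x1 + F2*x2)/F3
x3 = (249*0.41 + 264*0.27) / 513
x3 = 33.80%


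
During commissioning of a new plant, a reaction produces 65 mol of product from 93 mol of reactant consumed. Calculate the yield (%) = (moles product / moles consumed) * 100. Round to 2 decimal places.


Yield = (moles product / moles consumed) * 100%
Yield = (65 / 93) * 100
Yield = 0.6989 * 100
Yield = 69.89%


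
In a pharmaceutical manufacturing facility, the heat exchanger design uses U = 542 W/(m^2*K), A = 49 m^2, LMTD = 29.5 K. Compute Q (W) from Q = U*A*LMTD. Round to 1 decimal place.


Q = U * A * LMTD
Q = 542 * 49 * 29.5
Q = 783461.0 W


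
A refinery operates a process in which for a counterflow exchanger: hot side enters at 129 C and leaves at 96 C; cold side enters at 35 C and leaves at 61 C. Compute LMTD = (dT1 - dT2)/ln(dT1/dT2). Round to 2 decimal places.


dT1 = Th_in - Tc_out = 129 - 61 = 68
dT2 = Th_out - Tc_in = 96 - 35 = 61
LMTD = (dT1 - dT2) / ln(dT1/dT2)
LMTD = (68 - 61) / ln(68/61)
LMTD = 64.44 K


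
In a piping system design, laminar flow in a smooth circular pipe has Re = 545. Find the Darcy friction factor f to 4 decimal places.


f = 64 / Re
f = 64 / 545
f = 0.1174


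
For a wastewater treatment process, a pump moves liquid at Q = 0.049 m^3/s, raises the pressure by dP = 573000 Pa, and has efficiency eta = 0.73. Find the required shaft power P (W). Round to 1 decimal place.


P = Q * dP / eta
P = 0.049 * 573000 / 0.73
P = 28077.0 / 0.73
P = 38461.6 W


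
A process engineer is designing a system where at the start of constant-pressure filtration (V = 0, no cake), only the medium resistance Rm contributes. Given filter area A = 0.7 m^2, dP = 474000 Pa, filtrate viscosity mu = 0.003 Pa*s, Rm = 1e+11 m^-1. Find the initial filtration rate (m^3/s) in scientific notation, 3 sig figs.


rate = A * dP / (mu * Rm)
rate = 0.7 * 474000 / (0.003 * 1e+11)
rate = 331800.0 / 3.000e+08
rate = 1.11e-03 m^3/s


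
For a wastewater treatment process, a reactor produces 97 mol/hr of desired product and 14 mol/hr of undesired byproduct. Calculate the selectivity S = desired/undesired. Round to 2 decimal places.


S = desired product rate / undesired product rate
S = 97 / 14
S = 6.93


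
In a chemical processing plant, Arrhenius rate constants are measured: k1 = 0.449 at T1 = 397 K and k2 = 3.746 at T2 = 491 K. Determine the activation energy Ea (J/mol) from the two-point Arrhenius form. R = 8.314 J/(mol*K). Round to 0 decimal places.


Ea = R * ln(k2/k1) / (1/T1 - 1/T2)
ln(k2/k1) = ln(3.746/0.449) = 2.121421
1/T1 - 1/T2 = 1/397 - 1/491 = 0.00048223181
Ea = 8.314 * 2.121421 / 0.00048223181
Ea = 36575 J/mol


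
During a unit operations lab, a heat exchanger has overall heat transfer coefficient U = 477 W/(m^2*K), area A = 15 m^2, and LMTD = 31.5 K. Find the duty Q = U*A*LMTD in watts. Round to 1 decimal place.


Q = U * A * LMTD
Q = 477 * 15 * 31.5
Q = 225382.5 W


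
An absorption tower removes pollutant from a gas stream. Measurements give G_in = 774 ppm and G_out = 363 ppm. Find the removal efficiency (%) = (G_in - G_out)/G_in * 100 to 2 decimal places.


Efficiency = (G_in - G_out) / G_in * 100%
Efficiency = (774 - 363) / 774 * 100
Efficiency = 411 / 774 * 100
Efficiency = 53.10%


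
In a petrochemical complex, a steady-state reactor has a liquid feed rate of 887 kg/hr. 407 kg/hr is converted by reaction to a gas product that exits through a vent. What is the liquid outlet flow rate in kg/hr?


Steady-state mass balance on the main outlet: F_out = F_in - F_removed
F_out = 887 - 407
F_out = 480 kg/hr


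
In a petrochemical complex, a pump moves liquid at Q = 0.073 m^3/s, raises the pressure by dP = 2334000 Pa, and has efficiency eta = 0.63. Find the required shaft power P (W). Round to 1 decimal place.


P = Q * dP / eta
P = 0.073 * 2334000 / 0.63
P = 170382.0 / 0.63
P = 270447.6 W


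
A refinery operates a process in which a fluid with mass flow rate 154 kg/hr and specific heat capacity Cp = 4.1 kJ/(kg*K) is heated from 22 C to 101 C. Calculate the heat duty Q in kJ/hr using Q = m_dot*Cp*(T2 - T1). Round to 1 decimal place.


Q = m_dot * Cp * (T2 - T1)
Q = 154 * 4.1 * (101 - 22)
Q = 154 * 4.1 * 79
Q = 49880.6 kJ/hr


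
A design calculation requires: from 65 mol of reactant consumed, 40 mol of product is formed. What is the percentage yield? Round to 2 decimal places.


Yield = (moles product / moles consumed) * 100%
Yield = (40 / 65) * 100
Yield = 0.6154 * 100
Yield = 61.54%
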